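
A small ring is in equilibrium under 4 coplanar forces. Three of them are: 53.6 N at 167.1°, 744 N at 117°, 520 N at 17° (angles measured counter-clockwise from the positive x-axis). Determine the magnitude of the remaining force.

Sum the known components: ΣF_x = 107.3 N, ΣF_y = 826.9 N.
For equilibrium the remaining force must supply (−ΣF_x, −ΣF_y) = (-107.3, -826.9) N.
Magnitude = √((-107.3)² + (-826.9)²) = 833.8 N; direction = atan2(-826.9, -107.3) = 262.6°.

F ≈ 834 N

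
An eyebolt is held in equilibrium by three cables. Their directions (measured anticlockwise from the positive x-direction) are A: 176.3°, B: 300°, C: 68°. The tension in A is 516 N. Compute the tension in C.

Resolve: ΣF_x = 516 cos 176.3° + T_B cos 300° + T_C cos 68° = 0.
        ΣF_y = 516 sin 176.3° + T_B sin 300° + T_C sin 68° = 0.
The known terms sum to (-514.9, 33.3) N, so 0.5000 T_B + 0.3746 T_C = 514.9 and -0.8660 T_B + 0.9272 T_C = -33.3.
Solving simultaneously: T_B = 621.7 N, T_C = 544.8 N.

T_C ≈ 545 N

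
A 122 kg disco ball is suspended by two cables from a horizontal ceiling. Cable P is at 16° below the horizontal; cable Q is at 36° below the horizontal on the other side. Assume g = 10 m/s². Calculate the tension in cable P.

T_P ≈ 1250 N

Weight W = 122 × 10 = 1220 N acts straight down.
Horizontal: T_P cos 16° = T_Q cos 36°  →  T_Q = 1.188 T_P.
Vertical: T_P sin 16° + T_Q sin 36° = 1220.
Substituting the horizontal relation into the vertical equation gives 0.974 T_P = 1220, so T_P = 1253 N.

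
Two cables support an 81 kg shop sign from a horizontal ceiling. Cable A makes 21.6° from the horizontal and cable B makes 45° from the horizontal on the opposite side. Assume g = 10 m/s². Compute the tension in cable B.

Weight W = 81 × 10 = 810 N acts straight down.
Horizontal: T_A cos 21.6° = T_B cos 45°  →  T_A = 0.7605 T_B.
Vertical: T_A sin 21.6° + T_B sin 45° = 810.
Substituting the horizontal relation into the vertical equation gives 0.9871 T_B = 810, so T_B = 820.6 N.

T_B ≈ 821 N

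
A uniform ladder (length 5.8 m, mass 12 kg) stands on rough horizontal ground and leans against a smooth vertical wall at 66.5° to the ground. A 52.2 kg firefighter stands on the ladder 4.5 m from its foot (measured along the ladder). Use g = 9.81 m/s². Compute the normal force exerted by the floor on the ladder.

N_floor ≈ 630 N

ΣF_y = 0: N_floor = 12×9.81 + 52.2×9.81 = 629.8 N.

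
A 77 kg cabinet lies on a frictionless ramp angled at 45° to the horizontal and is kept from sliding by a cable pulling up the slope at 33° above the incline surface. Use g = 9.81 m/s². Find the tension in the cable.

T ≈ 637 N

Take axes along and perpendicular to the incline. Weight components: W sin 45° = 534.1 N down-slope, W cos 45° = 534.1 N into the surface.
Along incline: T cos 33° = W sin 45° → T = 636.9 N.
Perpendicular: N = W cos 45° − T sin 33° = 187.3 N.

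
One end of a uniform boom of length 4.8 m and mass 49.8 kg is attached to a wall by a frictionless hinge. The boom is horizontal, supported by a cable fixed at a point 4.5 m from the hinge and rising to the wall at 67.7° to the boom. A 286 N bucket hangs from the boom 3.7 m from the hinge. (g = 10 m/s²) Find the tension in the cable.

Take torques about the hinge: T sin 67.7° · 4.5 = 49.8×10×2.4 + 286×3.7 = 2253.4 N·m.
So T = 2253.4 / (0.9252 × 4.5) = 541.23 N.

T ≈ 541 N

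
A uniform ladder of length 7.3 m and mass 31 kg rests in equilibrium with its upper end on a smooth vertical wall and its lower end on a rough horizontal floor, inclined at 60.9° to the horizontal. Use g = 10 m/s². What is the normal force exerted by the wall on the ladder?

N_wall ≈ 86.3 N

Torques about the foot: N_wall · 7.3 sin 60.9° = 31×10×3.65 cos 60.9° → N_wall = 86.272 N.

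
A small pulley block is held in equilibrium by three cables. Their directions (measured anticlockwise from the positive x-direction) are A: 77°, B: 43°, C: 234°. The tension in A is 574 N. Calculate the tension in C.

T_C ≈ 1680 N

Resolve: ΣF_x = 574 cos 77° + T_B cos 43° + T_C cos 234° = 0.
        ΣF_y = 574 sin 77° + T_B sin 43° + T_C sin 234° = 0.
The known terms sum to (129.1, 559.3) N, so 0.7314 T_B − 0.5878 T_C = -129.1 and 0.6820 T_B − 0.8090 T_C = -559.3.
Solving simultaneously: T_B = 1175 N, T_C = 1682 N.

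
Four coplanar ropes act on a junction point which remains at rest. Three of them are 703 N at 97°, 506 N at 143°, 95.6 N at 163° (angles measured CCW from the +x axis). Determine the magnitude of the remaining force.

Sum the known components: ΣF_x = -581.2 N, ΣF_y = 1030 N.
For equilibrium the remaining force must supply (−ΣF_x, −ΣF_y) = (581.2, -1030) N.
Magnitude = √((581.2)² + (-1030)²) = 1183 N; direction = atan2(-1030, 581.2) = 299.4°.

F ≈ 1180 N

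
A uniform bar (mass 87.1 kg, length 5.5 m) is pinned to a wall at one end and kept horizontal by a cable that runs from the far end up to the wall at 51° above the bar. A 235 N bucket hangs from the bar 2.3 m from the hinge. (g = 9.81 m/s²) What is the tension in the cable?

T ≈ 676 N

Take torques about the hinge: T sin 51° · 5.5 = 87.1×9.81×2.75 + 235×2.3 = 2890.2 N·m.
So T = 2890.2 / (0.7771 × 5.5) = 676.19 N.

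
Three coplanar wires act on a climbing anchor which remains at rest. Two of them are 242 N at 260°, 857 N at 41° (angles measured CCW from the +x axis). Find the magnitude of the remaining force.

F ≈ 686 N

Sum the known components: ΣF_x = 604.8 N, ΣF_y = 323.9 N.
For equilibrium the remaining force must supply (−ΣF_x, −ΣF_y) = (-604.8, -323.9) N.
Magnitude = √((-604.8)² + (-323.9)²) = 686 N; direction = atan2(-323.9, -604.8) = 208.2°.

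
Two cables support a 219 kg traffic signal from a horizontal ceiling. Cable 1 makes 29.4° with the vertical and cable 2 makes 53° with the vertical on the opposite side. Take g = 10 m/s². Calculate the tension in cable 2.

Angles from the horizontal: cable 1 is 90° − 29.4° = 60.6°, cable 2 is 90° − 53° = 37°.
Weight W = 219 × 10 = 2190 N acts straight down.
Horizontal: T_1 cos 60.6° = T_2 cos 37°  →  T_1 = 1.627 T_2.
Vertical: T_1 sin 60.6° + T_2 sin 37° = 2190.
Substituting the horizontal relation into the vertical equation gives 2.019 T_2 = 2190, so T_2 = 1085 N.

T_2 ≈ 1080 N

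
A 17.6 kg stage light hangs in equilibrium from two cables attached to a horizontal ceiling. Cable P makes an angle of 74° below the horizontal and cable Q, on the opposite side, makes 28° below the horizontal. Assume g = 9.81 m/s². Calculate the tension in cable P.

Weight W = 17.6 × 9.81 = 172.7 N acts straight down.
Horizontal: T_P cos 74° = T_Q cos 28°  →  T_Q = 0.3122 T_P.
Vertical: T_P sin 74° + T_Q sin 28° = 172.7.
Substituting the horizontal relation into the vertical equation gives 1.108 T_P = 172.7, so T_P = 155.9 N.

T_P ≈ 156 N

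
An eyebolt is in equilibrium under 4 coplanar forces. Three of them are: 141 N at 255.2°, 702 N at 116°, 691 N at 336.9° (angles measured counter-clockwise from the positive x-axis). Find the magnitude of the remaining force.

Sum the known components: ΣF_x = 291.8 N, ΣF_y = 223.5 N.
For equilibrium the remaining force must supply (−ΣF_x, −ΣF_y) = (-291.8, -223.5) N.
Magnitude = √((-291.8)² + (-223.5)²) = 367.6 N; direction = atan2(-223.5, -291.8) = 217.4°.

F ≈ 368 N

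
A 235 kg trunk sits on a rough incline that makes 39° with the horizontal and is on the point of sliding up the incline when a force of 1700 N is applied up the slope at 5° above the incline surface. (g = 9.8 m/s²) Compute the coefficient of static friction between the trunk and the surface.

On the verge of sliding up the incline, friction is at its maximum μN and acts down the slope.
Perpendicular to incline: N = W cos 39° − P sin 5° = 1790 − 148.2 = 1642 N.
Along incline: P cos 5° − μN = W sin 39° → μ = −(W sin 39° − P cos 5°) / N = 0.1488.

μ ≈ 0.149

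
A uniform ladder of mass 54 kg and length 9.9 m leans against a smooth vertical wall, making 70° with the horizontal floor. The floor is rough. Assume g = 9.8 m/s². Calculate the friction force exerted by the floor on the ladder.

Torques about the foot: N_wall · 9.9 sin 70° = 54×9.8×4.95 cos 70° → N_wall = 96.307 N.
ΣF_x = 0: f_floor = N_wall = 96.307 N.

f ≈ 96.3 N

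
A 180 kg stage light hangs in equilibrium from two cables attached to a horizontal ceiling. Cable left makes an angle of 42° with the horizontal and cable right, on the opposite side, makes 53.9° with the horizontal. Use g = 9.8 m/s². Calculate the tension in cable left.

T_left ≈ 1040 N

Weight W = 180 × 9.8 = 1764 N acts straight down.
Horizontal: T_left cos 42° = T_right cos 53.9°  →  T_right = 1.261 T_left.
Vertical: T_left sin 42° + T_right sin 53.9° = 1764.
Substituting the horizontal relation into the vertical equation gives 1.688 T_left = 1764, so T_left = 1045 N.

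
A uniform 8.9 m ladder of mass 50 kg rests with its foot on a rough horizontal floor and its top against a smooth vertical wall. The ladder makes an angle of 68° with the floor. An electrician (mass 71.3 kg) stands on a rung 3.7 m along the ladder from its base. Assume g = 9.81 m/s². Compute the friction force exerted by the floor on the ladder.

f ≈ 217 N

Torques about the foot: N_wall · 8.9 sin 68° = 50×9.81×4.45 cos 68° + 71.3×9.81×3.7 cos 68° → N_wall = 216.57 N.
ΣF_x = 0: f_floor = N_wall = 216.57 N.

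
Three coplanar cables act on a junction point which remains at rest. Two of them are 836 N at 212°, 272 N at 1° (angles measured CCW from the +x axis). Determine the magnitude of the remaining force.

Sum the known components: ΣF_x = -437 N, ΣF_y = -438.3 N.
For equilibrium the remaining force must supply (−ΣF_x, −ΣF_y) = (437, 438.3) N.
Magnitude = √((437)² + (438.3)²) = 618.9 N; direction = atan2(438.3, 437) = 45.1°.

F ≈ 619 N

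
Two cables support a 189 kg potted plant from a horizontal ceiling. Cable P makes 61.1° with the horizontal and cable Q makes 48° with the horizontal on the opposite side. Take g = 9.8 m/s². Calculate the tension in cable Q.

Weight W = 189 × 9.8 = 1852 N acts straight down.
Horizontal: T_P cos 61.1° = T_Q cos 48°  →  T_P = 1.385 T_Q.
Vertical: T_P sin 61.1° + T_Q sin 48° = 1852.
Substituting the horizontal relation into the vertical equation gives 1.955 T_Q = 1852, so T_Q = 947.3 N.

T_Q ≈ 947 N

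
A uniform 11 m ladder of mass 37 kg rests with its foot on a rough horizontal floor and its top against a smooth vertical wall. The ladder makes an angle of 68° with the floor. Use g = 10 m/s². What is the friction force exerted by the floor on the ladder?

Torques about the foot: N_wall · 11 sin 68° = 37×10×5.5 cos 68° → N_wall = 74.745 N.
ΣF_x = 0: f_floor = N_wall = 74.745 N.

f ≈ 74.7 N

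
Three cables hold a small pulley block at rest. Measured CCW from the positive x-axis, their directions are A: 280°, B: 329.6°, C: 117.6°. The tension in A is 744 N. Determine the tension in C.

Resolve: ΣF_x = 744 cos 280° + T_B cos 329.6° + T_C cos 117.6° = 0.
        ΣF_y = 744 sin 280° + T_B sin 329.6° + T_C sin 117.6° = 0.
The known terms sum to (129.2, -732.7) N, so 0.8625 T_B − 0.4633 T_C = -129.2 and -0.5060 T_B + 0.8862 T_C = 732.7.
Solving simultaneously: T_B = 424.5 N, T_C = 1069 N.

T_C ≈ 1070 N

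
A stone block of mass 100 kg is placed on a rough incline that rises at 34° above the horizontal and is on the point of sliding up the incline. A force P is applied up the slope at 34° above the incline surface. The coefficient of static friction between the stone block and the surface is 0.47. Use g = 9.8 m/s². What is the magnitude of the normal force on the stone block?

On the verge of sliding up the incline, friction equals μN and acts down the slope.
Perpendicular: N + P sin 34° = W cos 34° = 812.5 N.
Along incline: P cos 34° = W sin 34° + μN  with W sin 34° = 548 N.
Solving the pair for P and N: P = 851.6 N, N = 336.2 N (and f = μN = 158 N).

N ≈ 336 N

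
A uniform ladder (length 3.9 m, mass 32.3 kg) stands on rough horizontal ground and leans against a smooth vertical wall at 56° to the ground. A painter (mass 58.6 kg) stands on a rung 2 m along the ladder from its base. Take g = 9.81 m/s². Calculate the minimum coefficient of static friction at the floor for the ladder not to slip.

μ_min ≈ 0.343

ΣF_y = 0: N_floor = 32.3×9.81 + 58.6×9.81 = 891.73 N.
Torques about the foot: N_wall · 3.9 sin 56° = 32.3×9.81×1.95 cos 56° + 58.6×9.81×2 cos 56° → N_wall = 305.71 N.
ΣF_x = 0: f_floor = N_wall = 305.71 N.
μ_min = f_floor / N_floor = 305.71 / 891.73 = 0.3428.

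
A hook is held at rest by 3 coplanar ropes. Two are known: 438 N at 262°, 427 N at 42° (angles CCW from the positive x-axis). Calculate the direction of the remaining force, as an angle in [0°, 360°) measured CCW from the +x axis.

θ ≈ 150°

Sum the known components: ΣF_x = 256.4 N, ΣF_y = -148 N.
For equilibrium the remaining force must supply (−ΣF_x, −ΣF_y) = (-256.4, 148) N.
Magnitude = √((-256.4)² + (148)²) = 296 N; direction = atan2(148, -256.4) = 150.0°.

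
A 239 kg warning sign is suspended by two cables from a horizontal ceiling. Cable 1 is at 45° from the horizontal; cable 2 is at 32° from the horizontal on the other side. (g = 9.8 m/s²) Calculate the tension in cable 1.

T_1 ≈ 2040 N

Weight W = 239 × 9.8 = 2342 N acts straight down.
Horizontal: T_1 cos 45° = T_2 cos 32°  →  T_2 = 0.8338 T_1.
Vertical: T_1 sin 45° + T_2 sin 32° = 2342.
Substituting the horizontal relation into the vertical equation gives 1.149 T_1 = 2342, so T_1 = 2039 N.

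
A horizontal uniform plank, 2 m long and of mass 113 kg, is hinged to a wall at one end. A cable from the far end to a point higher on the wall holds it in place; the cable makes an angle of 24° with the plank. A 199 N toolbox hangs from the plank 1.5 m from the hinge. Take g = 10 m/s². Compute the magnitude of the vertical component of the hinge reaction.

|H_y| ≈ 615 N

Take torques about the hinge: T sin 24° · 2 = 113×10×1 + 199×1.5 = 1428.5 N·m.
So T = 1428.5 / (0.4067 × 2) = 1756.1 N.
ΣF_y = 0: H_y = (113×10 + 199) − T sin 24° = 1329 − 714.25 = 614.75 N.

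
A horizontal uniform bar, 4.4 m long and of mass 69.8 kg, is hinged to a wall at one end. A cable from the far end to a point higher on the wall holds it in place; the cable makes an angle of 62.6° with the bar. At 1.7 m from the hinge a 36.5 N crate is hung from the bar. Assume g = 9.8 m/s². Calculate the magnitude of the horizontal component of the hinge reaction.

Take torques about the hinge: T sin 62.6° · 4.4 = 69.8×9.8×2.2 + 36.5×1.7 = 1566.9 N·m.
So T = 1566.9 / (0.8878 × 4.4) = 401.12 N.
ΣF_x = 0: H_x = T cos 62.6° = 184.6 N.

H_x ≈ 185 N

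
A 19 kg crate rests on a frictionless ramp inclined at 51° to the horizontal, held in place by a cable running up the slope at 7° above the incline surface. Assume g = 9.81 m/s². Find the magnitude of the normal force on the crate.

Take axes along and perpendicular to the incline. Weight components: W sin 51° = 144.9 N down-slope, W cos 51° = 117.3 N into the surface.
Along incline: T cos 7° = W sin 51° → T = 145.9 N.
Perpendicular: N = W cos 51° − T sin 7° = 99.51 N.

N ≈ 99.5 N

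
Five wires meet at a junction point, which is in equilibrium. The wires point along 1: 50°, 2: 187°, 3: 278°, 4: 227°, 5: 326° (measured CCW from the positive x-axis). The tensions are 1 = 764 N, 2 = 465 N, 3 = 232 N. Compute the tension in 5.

Resolve: ΣF_x = 764 cos 50° + 465 cos 187° + 232 cos 278° + T_4 cos 227° + T_5 cos 326° = 0.
        ΣF_y = 764 sin 50° + 465 sin 187° + 232 sin 278° + T_4 sin 227° + T_5 sin 326° = 0.
The known terms sum to (61.84, 298.8) N, so -0.6820 T_4 + 0.8290 T_5 = -61.84 and -0.7314 T_4 − 0.5592 T_5 = -298.8.
Solving simultaneously: T_4 = 285.9 N, T_5 = 160.6 N.

T_5 ≈ 161 N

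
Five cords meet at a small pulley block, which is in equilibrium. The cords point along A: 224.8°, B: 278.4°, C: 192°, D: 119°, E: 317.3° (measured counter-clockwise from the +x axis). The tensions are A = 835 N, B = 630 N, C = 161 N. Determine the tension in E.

T_E ≈ 3760 N

Resolve: ΣF_x = 835 cos 224.8° + 630 cos 278.4° + 161 cos 192° + T_D cos 119° + T_E cos 317.3° = 0.
        ΣF_y = 835 sin 224.8° + 630 sin 278.4° + 161 sin 192° + T_D sin 119° + T_E sin 317.3° = 0.
The known terms sum to (-657.9, -1245) N, so -0.4848 T_D + 0.7349 T_E = 657.9 and 0.8746 T_D − 0.6782 T_E = 1245.
Solving simultaneously: T_D = 4335 N, T_E = 3755 N.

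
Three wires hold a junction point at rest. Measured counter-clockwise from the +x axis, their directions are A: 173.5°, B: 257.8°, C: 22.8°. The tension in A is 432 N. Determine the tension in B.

Resolve: ΣF_x = 432 cos 173.5° + T_B cos 257.8° + T_C cos 22.8° = 0.
        ΣF_y = 432 sin 173.5° + T_B sin 257.8° + T_C sin 22.8° = 0.
The known terms sum to (-429.2, 48.9) N, so -0.2113 T_B + 0.9219 T_C = 429.2 and -0.9774 T_B + 0.3875 T_C = -48.9.
Solving simultaneously: T_B = 258.1 N, T_C = 524.8 N.

T_B ≈ 258 N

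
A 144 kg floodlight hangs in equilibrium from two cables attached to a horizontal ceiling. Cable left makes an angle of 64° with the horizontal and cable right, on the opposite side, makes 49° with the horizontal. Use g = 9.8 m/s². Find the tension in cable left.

T_left ≈ 1010 N

Weight W = 144 × 9.8 = 1411 N acts straight down.
Horizontal: T_left cos 64° = T_right cos 49°  →  T_right = 0.6682 T_left.
Vertical: T_left sin 64° + T_right sin 49° = 1411.
Substituting the horizontal relation into the vertical equation gives 1.403 T_left = 1411, so T_left = 1006 N.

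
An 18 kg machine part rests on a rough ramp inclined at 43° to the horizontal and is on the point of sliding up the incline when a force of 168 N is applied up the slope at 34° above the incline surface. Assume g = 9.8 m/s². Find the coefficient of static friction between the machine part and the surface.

On the verge of sliding up the incline, friction is at its maximum μN and acts down the slope.
Perpendicular to incline: N = W cos 43° − P sin 34° = 129 − 93.94 = 35.07 N.
Along incline: P cos 34° − μN = W sin 43° → μ = −(W sin 43° − P cos 34°) / N = 0.5411.

μ ≈ 0.541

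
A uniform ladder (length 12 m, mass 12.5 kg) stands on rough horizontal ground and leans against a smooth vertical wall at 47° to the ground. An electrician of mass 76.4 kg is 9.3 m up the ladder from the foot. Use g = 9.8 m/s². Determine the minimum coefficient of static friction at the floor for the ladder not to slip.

ΣF_y = 0: N_floor = 12.5×9.8 + 76.4×9.8 = 871.22 N.
Torques about the foot: N_wall · 12 sin 47° = 12.5×9.8×6 cos 47° + 76.4×9.8×9.3 cos 47° → N_wall = 598.22 N.
ΣF_x = 0: f_floor = N_wall = 598.22 N.
μ_min = f_floor / N_floor = 598.22 / 871.22 = 0.6866.

μ_min ≈ 0.687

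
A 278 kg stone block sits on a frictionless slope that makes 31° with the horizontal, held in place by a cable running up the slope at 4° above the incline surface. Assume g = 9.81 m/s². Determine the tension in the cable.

Take axes along and perpendicular to the incline. Weight components: W sin 31° = 1405 N down-slope, W cos 31° = 2338 N into the surface.
Along incline: T cos 4° = W sin 31° → T = 1408 N.
Perpendicular: N = W cos 31° − T sin 4° = 2239 N.

T ≈ 1410 N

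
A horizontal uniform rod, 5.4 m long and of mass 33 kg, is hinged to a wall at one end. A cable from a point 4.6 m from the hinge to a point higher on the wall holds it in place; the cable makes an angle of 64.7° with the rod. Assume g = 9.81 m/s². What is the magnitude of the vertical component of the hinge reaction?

Take torques about the hinge: T sin 64.7° · 4.6 = 33×9.81×2.7 = 874.07 N·m.
So T = 874.07 / (0.9041 × 4.6) = 210.17 N.
ΣF_y = 0: H_y = (33×9.81) − T sin 64.7° = 323.73 − 190.02 = 133.71 N.

|H_y| ≈ 134 N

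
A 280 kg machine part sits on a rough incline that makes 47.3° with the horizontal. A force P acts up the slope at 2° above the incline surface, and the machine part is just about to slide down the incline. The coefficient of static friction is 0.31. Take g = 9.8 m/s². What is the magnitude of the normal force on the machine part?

N ≈ 1810 N

On the verge of sliding down the incline, friction equals μN and acts up the slope.
Perpendicular: N + P sin 2° = W cos 47.3° = 1861 N.
Along incline: P cos 2° + μN = W sin 47.3° with W sin 47.3° = 2017 N.
Solving the pair for P and N: P = 1456 N, N = 1810 N (and f = μN = 561.1 N).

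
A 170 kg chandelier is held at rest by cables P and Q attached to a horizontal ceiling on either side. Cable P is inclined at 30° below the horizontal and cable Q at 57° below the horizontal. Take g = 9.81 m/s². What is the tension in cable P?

T_P ≈ 910 N

Weight W = 170 × 9.81 = 1668 N acts straight down.
Horizontal: T_P cos 30° = T_Q cos 57°  →  T_Q = 1.59 T_P.
Vertical: T_P sin 30° + T_Q sin 57° = 1668.
Substituting the horizontal relation into the vertical equation gives 1.834 T_P = 1668, so T_P = 909.5 N.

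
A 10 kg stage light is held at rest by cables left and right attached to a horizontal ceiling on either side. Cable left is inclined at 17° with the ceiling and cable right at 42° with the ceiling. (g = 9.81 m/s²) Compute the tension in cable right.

T_right ≈ 109 N

Weight W = 10 × 9.81 = 98.1 N acts straight down.
Horizontal: T_left cos 17° = T_right cos 42°  →  T_left = 0.7771 T_right.
Vertical: T_left sin 17° + T_right sin 42° = 98.1.
Substituting the horizontal relation into the vertical equation gives 0.8963 T_right = 98.1, so T_right = 109.4 N.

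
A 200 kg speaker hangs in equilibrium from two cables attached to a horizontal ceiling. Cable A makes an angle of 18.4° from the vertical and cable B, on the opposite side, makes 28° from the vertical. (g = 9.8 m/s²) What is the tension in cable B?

Angles from the horizontal: cable A is 90° − 18.4° = 71.6°, cable B is 90° − 28° = 62°.
Weight W = 200 × 9.8 = 1960 N acts straight down.
Horizontal: T_A cos 71.6° = T_B cos 62°  →  T_A = 1.487 T_B.
Vertical: T_A sin 71.6° + T_B sin 62° = 1960.
Substituting the horizontal relation into the vertical equation gives 2.294 T_B = 1960, so T_B = 854.3 N.

T_B ≈ 854 N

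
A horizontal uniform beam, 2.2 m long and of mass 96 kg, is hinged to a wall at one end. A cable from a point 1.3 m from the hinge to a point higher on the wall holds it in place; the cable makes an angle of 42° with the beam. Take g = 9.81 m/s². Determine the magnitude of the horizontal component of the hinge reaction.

Take torques about the hinge: T sin 42° · 1.3 = 96×9.81×1.1 = 1035.9 N·m.
So T = 1035.9 / (0.6691 × 1.3) = 1190.9 N.
ΣF_x = 0: H_x = T cos 42° = 885.02 N.

H_x ≈ 885 N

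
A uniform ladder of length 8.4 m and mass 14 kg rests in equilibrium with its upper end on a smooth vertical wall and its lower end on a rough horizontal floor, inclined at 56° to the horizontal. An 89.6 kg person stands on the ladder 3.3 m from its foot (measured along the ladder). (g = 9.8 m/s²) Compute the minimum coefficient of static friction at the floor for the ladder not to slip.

μ_min ≈ 0.275

ΣF_y = 0: N_floor = 14×9.8 + 89.6×9.8 = 1015.3 N.
Torques about the foot: N_wall · 8.4 sin 56° = 14×9.8×4.2 cos 56° + 89.6×9.8×3.3 cos 56° → N_wall = 278.95 N.
ΣF_x = 0: f_floor = N_wall = 278.95 N.
μ_min = f_floor / N_floor = 278.95 / 1015.3 = 0.2748.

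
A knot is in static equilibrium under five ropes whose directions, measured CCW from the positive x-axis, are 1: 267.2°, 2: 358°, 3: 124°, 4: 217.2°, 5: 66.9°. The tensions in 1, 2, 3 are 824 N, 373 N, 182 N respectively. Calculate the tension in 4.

T_4 ≈ 971 N

Resolve: ΣF_x = 824 cos 267.2° + 373 cos 358° + 182 cos 124° + T_4 cos 217.2° + T_5 cos 66.9° = 0.
        ΣF_y = 824 sin 267.2° + 373 sin 358° + 182 sin 124° + T_4 sin 217.2° + T_5 sin 66.9° = 0.
The known terms sum to (230.7, -685.1) N, so -0.7965 T_4 + 0.3923 T_5 = -230.7 and -0.6046 T_4 + 0.9198 T_5 = 685.1.
Solving simultaneously: T_4 = 970.9 N, T_5 = 1383 N.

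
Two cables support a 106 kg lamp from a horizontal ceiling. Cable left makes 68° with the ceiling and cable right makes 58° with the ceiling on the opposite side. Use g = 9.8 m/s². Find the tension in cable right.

Weight W = 106 × 9.8 = 1039 N acts straight down.
Horizontal: T_left cos 68° = T_right cos 58°  →  T_left = 1.415 T_right.
Vertical: T_left sin 68° + T_right sin 58° = 1039.
Substituting the horizontal relation into the vertical equation gives 2.16 T_right = 1039, so T_right = 481 N.

T_right ≈ 481 N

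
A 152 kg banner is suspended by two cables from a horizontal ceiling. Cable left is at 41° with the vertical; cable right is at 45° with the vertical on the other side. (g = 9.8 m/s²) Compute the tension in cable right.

Angles from the horizontal: cable left is 90° − 41° = 49°, cable right is 90° − 45° = 45°.
Weight W = 152 × 9.8 = 1490 N acts straight down.
Horizontal: T_left cos 49° = T_right cos 45°  →  T_left = 1.078 T_right.
Vertical: T_left sin 49° + T_right sin 45° = 1490.
Substituting the horizontal relation into the vertical equation gives 1.521 T_right = 1490, so T_right = 979.7 N.

T_right ≈ 980 N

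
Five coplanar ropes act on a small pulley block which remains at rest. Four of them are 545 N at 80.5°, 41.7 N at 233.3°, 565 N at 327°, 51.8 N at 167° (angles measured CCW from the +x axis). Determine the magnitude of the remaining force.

F ≈ 531 N

Sum the known components: ΣF_x = 488.4 N, ΣF_y = 208 N.
For equilibrium the remaining force must supply (−ΣF_x, −ΣF_y) = (-488.4, -208) N.
Magnitude = √((-488.4)² + (-208)²) = 530.9 N; direction = atan2(-208, -488.4) = 203.1°.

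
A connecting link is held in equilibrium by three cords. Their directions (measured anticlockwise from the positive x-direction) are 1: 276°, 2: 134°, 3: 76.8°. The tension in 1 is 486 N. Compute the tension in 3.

Resolve: ΣF_x = 486 cos 276° + T_2 cos 134° + T_3 cos 76.8° = 0.
        ΣF_y = 486 sin 276° + T_2 sin 134° + T_3 sin 76.8° = 0.
The known terms sum to (50.8, -483.3) N, so -0.6947 T_2 + 0.2284 T_3 = -50.8 and 0.7193 T_2 + 0.9736 T_3 = 483.3.
Solving simultaneously: T_2 = 190.1 N, T_3 = 356 N.

T_3 ≈ 356 N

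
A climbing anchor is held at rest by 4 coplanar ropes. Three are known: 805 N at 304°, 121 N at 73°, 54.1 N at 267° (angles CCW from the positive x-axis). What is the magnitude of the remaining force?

Sum the known components: ΣF_x = 482.7 N, ΣF_y = -605.7 N.
For equilibrium the remaining force must supply (−ΣF_x, −ΣF_y) = (-482.7, 605.7) N.
Magnitude = √((-482.7)² + (605.7)²) = 774.5 N; direction = atan2(605.7, -482.7) = 128.6°.

F ≈ 775 N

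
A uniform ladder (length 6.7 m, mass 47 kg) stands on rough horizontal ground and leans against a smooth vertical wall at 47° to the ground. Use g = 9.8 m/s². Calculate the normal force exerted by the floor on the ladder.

N_floor ≈ 461 N

ΣF_y = 0: N_floor = 47×9.8 = 460.6 N.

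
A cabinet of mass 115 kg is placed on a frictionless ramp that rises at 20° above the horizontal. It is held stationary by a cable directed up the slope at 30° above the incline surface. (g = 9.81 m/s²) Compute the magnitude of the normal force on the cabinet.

N ≈ 837 N

Take axes along and perpendicular to the incline. Weight components: W sin 20° = 385.9 N down-slope, W cos 20° = 1060 N into the surface.
Along incline: T cos 30° = W sin 20° → T = 445.5 N.
Perpendicular: N = W cos 20° − T sin 30° = 837.3 N.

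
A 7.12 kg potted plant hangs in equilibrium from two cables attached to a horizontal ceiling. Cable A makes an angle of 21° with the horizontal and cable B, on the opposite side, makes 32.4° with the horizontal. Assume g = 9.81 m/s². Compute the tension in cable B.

Weight W = 7.12 × 9.81 = 69.85 N acts straight down.
Horizontal: T_A cos 21° = T_B cos 32.4°  →  T_A = 0.9044 T_B.
Vertical: T_A sin 21° + T_B sin 32.4° = 69.85.
Substituting the horizontal relation into the vertical equation gives 0.8599 T_B = 69.85, so T_B = 81.22 N.

T_B ≈ 81.2 N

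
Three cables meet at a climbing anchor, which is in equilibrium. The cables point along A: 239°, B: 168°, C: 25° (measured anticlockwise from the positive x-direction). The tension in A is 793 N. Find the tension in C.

T_C ≈ 1250 N

Resolve: ΣF_x = 793 cos 239° + T_B cos 168° + T_C cos 25° = 0.
        ΣF_y = 793 sin 239° + T_B sin 168° + T_C sin 25° = 0.
The known terms sum to (-408.4, -679.7) N, so -0.9781 T_B + 0.9063 T_C = 408.4 and 0.2079 T_B + 0.4226 T_C = 679.7.
Solving simultaneously: T_B = 736.8 N, T_C = 1246 N.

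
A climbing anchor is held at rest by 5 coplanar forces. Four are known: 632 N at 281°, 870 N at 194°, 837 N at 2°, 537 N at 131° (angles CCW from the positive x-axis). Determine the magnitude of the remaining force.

F ≈ 463 N

Sum the known components: ΣF_x = -239.4 N, ΣF_y = -396.4 N.
For equilibrium the remaining force must supply (−ΣF_x, −ΣF_y) = (239.4, 396.4) N.
Magnitude = √((239.4)² + (396.4)²) = 463 N; direction = atan2(396.4, 239.4) = 58.9°.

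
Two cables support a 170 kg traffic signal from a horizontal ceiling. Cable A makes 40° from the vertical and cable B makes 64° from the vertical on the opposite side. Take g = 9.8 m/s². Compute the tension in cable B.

T_B ≈ 1100 N

Angles from the horizontal: cable A is 90° − 40° = 50°, cable B is 90° − 64° = 26°.
Weight W = 170 × 9.8 = 1666 N acts straight down.
Horizontal: T_A cos 50° = T_B cos 26°  →  T_A = 1.398 T_B.
Vertical: T_A sin 50° + T_B sin 26° = 1666.
Substituting the horizontal relation into the vertical equation gives 1.51 T_B = 1666, so T_B = 1104 N.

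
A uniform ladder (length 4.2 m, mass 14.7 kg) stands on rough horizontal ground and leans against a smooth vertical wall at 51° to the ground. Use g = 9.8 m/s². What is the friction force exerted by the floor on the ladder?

f ≈ 58.3 N

Torques about the foot: N_wall · 4.2 sin 51° = 14.7×9.8×2.1 cos 51° → N_wall = 58.329 N.
ΣF_x = 0: f_floor = N_wall = 58.329 N.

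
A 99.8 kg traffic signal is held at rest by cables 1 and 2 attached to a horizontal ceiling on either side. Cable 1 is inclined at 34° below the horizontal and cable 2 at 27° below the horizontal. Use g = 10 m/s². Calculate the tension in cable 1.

Weight W = 99.8 × 10 = 998 N acts straight down.
Horizontal: T_1 cos 34° = T_2 cos 27°  →  T_2 = 0.9305 T_1.
Vertical: T_1 sin 34° + T_2 sin 27° = 998.
Substituting the horizontal relation into the vertical equation gives 0.9816 T_1 = 998, so T_1 = 1017 N.

T_1 ≈ 1020 N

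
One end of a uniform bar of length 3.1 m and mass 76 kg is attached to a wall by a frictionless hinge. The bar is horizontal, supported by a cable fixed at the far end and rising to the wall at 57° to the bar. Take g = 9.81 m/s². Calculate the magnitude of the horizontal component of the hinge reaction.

Take torques about the hinge: T sin 57° · 3.1 = 76×9.81×1.55 = 1155.6 N·m.
So T = 1155.6 / (0.8387 × 3.1) = 444.49 N.
ΣF_x = 0: H_x = T cos 57° = 242.09 N.

H_x ≈ 242 N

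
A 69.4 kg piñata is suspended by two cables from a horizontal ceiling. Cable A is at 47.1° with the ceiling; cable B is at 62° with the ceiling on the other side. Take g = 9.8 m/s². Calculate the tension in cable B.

T_B ≈ 490 N

Weight W = 69.4 × 9.8 = 680.1 N acts straight down.
Horizontal: T_A cos 47.1° = T_B cos 62°  →  T_A = 0.6897 T_B.
Vertical: T_A sin 47.1° + T_B sin 62° = 680.1.
Substituting the horizontal relation into the vertical equation gives 1.388 T_B = 680.1, so T_B = 489.9 N.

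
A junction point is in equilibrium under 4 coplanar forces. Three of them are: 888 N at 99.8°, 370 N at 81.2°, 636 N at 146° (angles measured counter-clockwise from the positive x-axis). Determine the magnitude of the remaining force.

F ≈ 1710 N

Sum the known components: ΣF_x = -621.8 N, ΣF_y = 1596 N.
For equilibrium the remaining force must supply (−ΣF_x, −ΣF_y) = (621.8, -1596) N.
Magnitude = √((621.8)² + (-1596)²) = 1713 N; direction = atan2(-1596, 621.8) = 291.3°.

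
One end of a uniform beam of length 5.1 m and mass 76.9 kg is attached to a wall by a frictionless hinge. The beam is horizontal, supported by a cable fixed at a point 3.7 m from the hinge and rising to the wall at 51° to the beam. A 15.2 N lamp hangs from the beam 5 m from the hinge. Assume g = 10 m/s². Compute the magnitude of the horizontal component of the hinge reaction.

Take torques about the hinge: T sin 51° · 3.7 = 76.9×10×2.55 + 15.2×5 = 2036.9 N·m.
So T = 2036.9 / (0.7771 × 3.7) = 708.4 N.
ΣF_x = 0: H_x = T cos 51° = 445.81 N.

H_x ≈ 446 N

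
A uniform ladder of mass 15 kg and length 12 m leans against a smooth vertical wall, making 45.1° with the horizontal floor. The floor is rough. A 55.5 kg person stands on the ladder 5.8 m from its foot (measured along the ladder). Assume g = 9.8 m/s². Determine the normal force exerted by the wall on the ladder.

N_wall ≈ 335 N

Torques about the foot: N_wall · 12 sin 45.1° = 15×9.8×6 cos 45.1° + 55.5×9.8×5.8 cos 45.1° → N_wall = 335.21 N.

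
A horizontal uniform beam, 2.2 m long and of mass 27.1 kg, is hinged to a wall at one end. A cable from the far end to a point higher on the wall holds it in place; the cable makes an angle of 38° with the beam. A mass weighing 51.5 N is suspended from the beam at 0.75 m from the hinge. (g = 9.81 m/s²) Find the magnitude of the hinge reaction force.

Take torques about the hinge: T sin 38° · 2.2 = 27.1×9.81×1.1 + 51.5×0.75 = 331.06 N·m.
So T = 331.06 / (0.6157 × 2.2) = 244.42 N.
ΣF_x = 0: H_x = T cos 38° = 192.61 N.
ΣF_y = 0: H_y = (27.1×9.81 + 51.5) − T sin 38° = 317.35 − 150.48 = 166.87 N.
|H| = √(H_x² + H_y²) = √((192.61)² + (166.87)²) = 254.84 N.

|H| ≈ 255 N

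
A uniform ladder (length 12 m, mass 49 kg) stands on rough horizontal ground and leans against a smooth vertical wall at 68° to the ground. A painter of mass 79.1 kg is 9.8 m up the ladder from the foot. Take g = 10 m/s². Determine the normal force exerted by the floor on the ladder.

ΣF_y = 0: N_floor = 49×10 + 79.1×10 = 1281 N.

N_floor ≈ 1280 N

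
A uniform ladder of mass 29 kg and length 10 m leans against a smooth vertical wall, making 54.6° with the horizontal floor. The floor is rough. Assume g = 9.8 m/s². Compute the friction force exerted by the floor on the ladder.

Torques about the foot: N_wall · 10 sin 54.6° = 29×9.8×5 cos 54.6° → N_wall = 100.99 N.
ΣF_x = 0: f_floor = N_wall = 100.99 N.

f ≈ 101 N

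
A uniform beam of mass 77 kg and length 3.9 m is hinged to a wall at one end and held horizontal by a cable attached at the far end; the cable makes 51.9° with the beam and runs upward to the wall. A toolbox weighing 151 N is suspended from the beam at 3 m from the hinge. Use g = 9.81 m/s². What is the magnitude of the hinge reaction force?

|H| ≈ 566 N

Take torques about the hinge: T sin 51.9° · 3.9 = 77×9.81×1.95 + 151×3 = 1926 N·m.
So T = 1926 / (0.7869 × 3.9) = 627.55 N.
ΣF_x = 0: H_x = T cos 51.9° = 387.22 N.
ΣF_y = 0: H_y = (77×9.81 + 151) − T sin 51.9° = 906.37 − 493.84 = 412.53 N.
|H| = √(H_x² + H_y²) = √((387.22)² + (412.53)²) = 565.79 N.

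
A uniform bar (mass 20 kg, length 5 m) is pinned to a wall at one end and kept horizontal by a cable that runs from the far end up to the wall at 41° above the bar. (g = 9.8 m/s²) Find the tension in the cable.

T ≈ 149 N

Take torques about the hinge: T sin 41° · 5 = 20×9.8×2.5 = 490 N·m.
So T = 490 / (0.6561 × 5) = 149.38 N.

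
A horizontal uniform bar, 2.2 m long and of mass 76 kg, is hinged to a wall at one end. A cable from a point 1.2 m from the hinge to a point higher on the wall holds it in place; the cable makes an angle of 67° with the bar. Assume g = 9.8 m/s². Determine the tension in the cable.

Take torques about the hinge: T sin 67° · 1.2 = 76×9.8×1.1 = 819.28 N·m.
So T = 819.28 / (0.9205 × 1.2) = 741.69 N.

T ≈ 742 N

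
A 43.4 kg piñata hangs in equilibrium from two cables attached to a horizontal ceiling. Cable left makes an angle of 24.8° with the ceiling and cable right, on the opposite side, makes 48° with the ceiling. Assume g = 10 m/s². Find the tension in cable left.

T_left ≈ 304 N

Weight W = 43.4 × 10 = 434 N acts straight down.
Horizontal: T_left cos 24.8° = T_right cos 48°  →  T_right = 1.357 T_left.
Vertical: T_left sin 24.8° + T_right sin 48° = 434.
Substituting the horizontal relation into the vertical equation gives 1.428 T_left = 434, so T_left = 304 N.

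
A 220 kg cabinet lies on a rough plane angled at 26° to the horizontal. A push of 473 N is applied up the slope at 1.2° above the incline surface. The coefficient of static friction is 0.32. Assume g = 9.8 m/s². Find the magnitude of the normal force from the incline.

Axes along / perpendicular to the incline. W sin 26° = 945.1 N down-slope; W cos 26° = 1938 N into the surface.
Perpendicular: N = W cos 26° − P sin 1.2° = 1938 − 9.906 = 1928 N.
Along incline: P cos 1.2° + f = W sin 26° (friction acts up-slope) → f = 945.1 − 472.9 = 472.2 N.
|f| = 472.2 N ≤ μN = 616.9 N, so the cabinet is indeed static.

N ≈ 1930 N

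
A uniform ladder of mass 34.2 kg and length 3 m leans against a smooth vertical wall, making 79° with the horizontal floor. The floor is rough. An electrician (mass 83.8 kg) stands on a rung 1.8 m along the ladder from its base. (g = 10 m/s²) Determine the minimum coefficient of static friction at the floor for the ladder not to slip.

μ_min ≈ 0.111

ΣF_y = 0: N_floor = 34.2×10 + 83.8×10 = 1180 N.
Torques about the foot: N_wall · 3 sin 79° = 34.2×10×1.5 cos 79° + 83.8×10×1.8 cos 79° → N_wall = 130.97 N.
ΣF_x = 0: f_floor = N_wall = 130.97 N.
μ_min = f_floor / N_floor = 130.97 / 1180 = 0.111.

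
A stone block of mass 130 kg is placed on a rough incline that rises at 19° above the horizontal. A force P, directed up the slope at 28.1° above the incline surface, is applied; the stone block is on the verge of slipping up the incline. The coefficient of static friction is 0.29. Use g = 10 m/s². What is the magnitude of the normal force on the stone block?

On the verge of sliding up the incline, friction equals μN and acts down the slope.
Perpendicular: N + P sin 28.1° = W cos 19° = 1229 N.
Along incline: P cos 28.1° = W sin 19° + μN  with W sin 19° = 423.2 N.
Solving the pair for P and N: P = 765.4 N, N = 868.7 N (and f = μN = 251.9 N).

N ≈ 869 N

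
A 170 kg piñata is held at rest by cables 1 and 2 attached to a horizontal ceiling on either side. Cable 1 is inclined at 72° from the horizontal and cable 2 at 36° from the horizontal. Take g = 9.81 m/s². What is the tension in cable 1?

T_1 ≈ 1420 N

Weight W = 170 × 9.81 = 1668 N acts straight down.
Horizontal: T_1 cos 72° = T_2 cos 36°  →  T_2 = 0.382 T_1.
Vertical: T_1 sin 72° + T_2 sin 36° = 1668.
Substituting the horizontal relation into the vertical equation gives 1.176 T_1 = 1668, so T_1 = 1419 N.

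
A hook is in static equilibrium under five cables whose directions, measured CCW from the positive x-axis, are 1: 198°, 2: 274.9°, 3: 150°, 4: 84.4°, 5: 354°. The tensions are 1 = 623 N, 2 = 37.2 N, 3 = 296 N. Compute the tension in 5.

T_5 ≈ 834 N

Resolve: ΣF_x = 623 cos 198° + 37.2 cos 274.9° + 296 cos 150° + T_4 cos 84.4° + T_5 cos 354° = 0.
        ΣF_y = 623 sin 198° + 37.2 sin 274.9° + 296 sin 150° + T_4 sin 84.4° + T_5 sin 354° = 0.
The known terms sum to (-845.7, -81.58) N, so 0.0976 T_4 + 0.9945 T_5 = 845.7 and 0.9952 T_4 − 0.1045 T_5 = 81.58.
Solving simultaneously: T_4 = 169.5 N, T_5 = 833.7 N.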